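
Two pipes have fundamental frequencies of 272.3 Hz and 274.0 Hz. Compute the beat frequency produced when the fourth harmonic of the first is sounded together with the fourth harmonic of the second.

6.8 Hz

Fourth harmonic of the first: 4·272.3 = 1089.2 Hz.
Fourth harmonic of the second: 4·274.0 = 1096.0 Hz.
f_beat = |1089.2 − 1096.0| = 6.8 Hz.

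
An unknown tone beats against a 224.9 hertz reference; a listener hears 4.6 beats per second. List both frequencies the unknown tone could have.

|f − 224.9| = 4.6, so f = 224.9 ± 4.6.

220.3 Hz or 229.5 Hz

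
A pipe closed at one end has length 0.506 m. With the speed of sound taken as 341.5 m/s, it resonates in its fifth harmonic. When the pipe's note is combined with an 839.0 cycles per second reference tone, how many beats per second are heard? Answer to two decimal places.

4.63 Hz

Closed pipe (odd harmonics): f_n = n·v/(4L) = 5·341.5/(4·0.506) = 843.6265 Hz.
f_beat = |843.6265 − 839.0| = 4.63 Hz.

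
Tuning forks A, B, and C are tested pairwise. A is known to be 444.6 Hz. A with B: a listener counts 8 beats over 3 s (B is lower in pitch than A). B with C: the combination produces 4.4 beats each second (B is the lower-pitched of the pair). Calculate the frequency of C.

A–B: Beat frequency = 8/3 = 2.6667 Hz.
B is below A, so f_B = 444.6 − 2.6667 = 441.9333 Hz.
C is above B, so f_C = 441.9333 + 4.4 = 446.3333 Hz.

446.3333 Hz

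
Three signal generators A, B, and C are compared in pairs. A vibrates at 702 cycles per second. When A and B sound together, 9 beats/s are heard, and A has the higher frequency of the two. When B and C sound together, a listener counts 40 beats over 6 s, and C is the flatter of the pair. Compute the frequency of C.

B is below A, so f_B = 702 − 9 = 693 Hz.
B–C: Beat frequency = 40/6 = 6.6667 Hz.
C is below B, so f_C = 693 − 6.6667 = 686.3333 Hz.

686.3333 Hz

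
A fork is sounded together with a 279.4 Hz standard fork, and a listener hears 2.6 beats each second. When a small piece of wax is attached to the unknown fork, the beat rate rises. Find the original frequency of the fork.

276.8 Hz

|f − 279.4| = 2.6, so the fork was at either 276.8 Hz or 282 Hz.
Loading a fork with wax lowers its frequency; the adjustment lowers the fork's frequency.
The beat rate rose, so the adjustment moved the fork further from 279.4 Hz — it was already below the reference.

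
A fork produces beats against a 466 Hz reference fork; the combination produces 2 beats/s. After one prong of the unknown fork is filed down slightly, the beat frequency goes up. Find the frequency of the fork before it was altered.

|f − 466| = 2, so the fork was at either 464 Hz or 468 Hz.
Filing a prong removes mass and raises the fork's frequency; the adjustment raises the fork's frequency.
The beat rate rose, so the adjustment moved the fork further from 466 Hz — it was already above the reference.

468 Hz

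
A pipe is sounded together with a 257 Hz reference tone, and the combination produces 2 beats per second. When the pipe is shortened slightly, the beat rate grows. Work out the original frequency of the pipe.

259 Hz

|f − 257| = 2, so the pipe was at either 255 Hz or 259 Hz.
A shorter pipe has a higher fundamental; the adjustment raises the pipe's frequency.
The beat rate rose, so the adjustment moved the pipe further from 257 Hz — it was already above the reference.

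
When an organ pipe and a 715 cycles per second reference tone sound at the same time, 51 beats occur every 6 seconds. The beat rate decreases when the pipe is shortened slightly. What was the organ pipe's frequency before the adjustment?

706.5 Hz

Beat frequency = 51/6 = 8.5 Hz.
|f − 715| = 8.5, so the organ pipe was at either 706.5 Hz or 723.5 Hz.
A shorter pipe has a higher fundamental; the adjustment raises the organ pipe's frequency.
The beat rate fell, so the adjustment moved the organ pipe toward 715 Hz — it must have started below the reference.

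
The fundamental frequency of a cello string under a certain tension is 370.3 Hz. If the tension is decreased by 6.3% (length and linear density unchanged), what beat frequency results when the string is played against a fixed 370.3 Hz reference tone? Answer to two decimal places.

11.85 Hz

For a string, f ∝ √T, so the new frequency is 370.3·√0.937 = 358.4458 Hz.
f_beat = |358.4458 − 370.3| = 11.85 Hz.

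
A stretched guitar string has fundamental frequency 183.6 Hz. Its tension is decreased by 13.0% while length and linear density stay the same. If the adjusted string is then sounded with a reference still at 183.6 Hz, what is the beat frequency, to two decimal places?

12.35 Hz

For a string, f ∝ √T, so the new frequency is 183.6·√0.870 = 171.2507 Hz.
f_beat = |171.2507 − 183.6| = 12.35 Hz.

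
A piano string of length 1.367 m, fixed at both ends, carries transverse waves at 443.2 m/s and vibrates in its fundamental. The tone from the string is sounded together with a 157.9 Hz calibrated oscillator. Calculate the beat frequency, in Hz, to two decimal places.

For a string fixed at both ends, f_n = n·v/(2L) = 1·443.2/(2·1.367) = 162.1068 Hz.
f_beat = |162.1068 − 157.9| = 4.21 Hz.

4.21 Hz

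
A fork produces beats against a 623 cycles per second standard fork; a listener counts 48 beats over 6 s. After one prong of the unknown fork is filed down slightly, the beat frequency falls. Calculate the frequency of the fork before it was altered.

615 Hz

Beat frequency = 48/6 = 8 Hz.
|f − 623| = 8, so the fork was at either 615 Hz or 631 Hz.
Filing a prong removes mass and raises the fork's frequency; the adjustment raises the fork's frequency.
The beat rate fell, so the adjustment moved the fork toward 623 Hz — it must have started below the reference.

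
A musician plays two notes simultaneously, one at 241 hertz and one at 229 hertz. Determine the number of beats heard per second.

12 Hz

f_beat = |f₁ − f₂|.
|241 − 229| = 12 Hz.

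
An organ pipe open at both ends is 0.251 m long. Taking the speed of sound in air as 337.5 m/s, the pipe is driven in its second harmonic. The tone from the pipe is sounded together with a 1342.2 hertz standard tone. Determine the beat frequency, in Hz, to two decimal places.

2.42 Hz

Open pipe: f_n = n·v/(2L) = 2·337.5/(2·0.251) = 1344.6215 Hz.
f_beat = |1344.6215 − 1342.2| = 2.42 Hz.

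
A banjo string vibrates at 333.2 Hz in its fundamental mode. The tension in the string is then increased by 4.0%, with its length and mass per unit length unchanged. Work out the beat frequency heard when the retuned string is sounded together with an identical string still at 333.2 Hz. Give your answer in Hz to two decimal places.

For a string, f ∝ √T, so the new frequency is 333.2·√1.040 = 339.7987 Hz.
f_beat = |339.7987 − 333.2| = 6.60 Hz.

6.60 Hz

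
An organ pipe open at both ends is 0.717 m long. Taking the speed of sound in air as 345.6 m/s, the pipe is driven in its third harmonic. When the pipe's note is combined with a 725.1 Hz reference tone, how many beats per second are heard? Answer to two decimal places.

Open pipe: f_n = n·v/(2L) = 3·345.6/(2·0.717) = 723.0126 Hz.
f_beat = |723.0126 − 725.1| = 2.09 Hz.

2.09 Hz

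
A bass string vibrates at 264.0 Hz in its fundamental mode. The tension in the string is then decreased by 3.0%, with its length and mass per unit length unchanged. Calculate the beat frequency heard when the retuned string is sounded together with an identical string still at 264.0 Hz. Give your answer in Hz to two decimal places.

For a string, f ∝ √T, so the new frequency is 264.0·√0.970 = 260.0098 Hz.
f_beat = |260.0098 − 264.0| = 3.99 Hz.

3.99 Hz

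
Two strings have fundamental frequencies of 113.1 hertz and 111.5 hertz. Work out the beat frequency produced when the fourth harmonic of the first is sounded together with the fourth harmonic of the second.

Fourth harmonic of the first: 4·113.1 = 452.4 Hz.
Fourth harmonic of the second: 4·111.5 = 446.0 Hz.
f_beat = |452.4 − 446.0| = 6.4 Hz.

6.4 Hz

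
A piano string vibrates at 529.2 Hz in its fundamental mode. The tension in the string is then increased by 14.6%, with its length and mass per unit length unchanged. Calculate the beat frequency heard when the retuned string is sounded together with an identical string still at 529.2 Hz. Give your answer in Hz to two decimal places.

For a string, f ∝ √T, so the new frequency is 529.2·√1.146 = 566.5160 Hz.
f_beat = |566.5160 − 529.2| = 37.32 Hz.

37.32 Hz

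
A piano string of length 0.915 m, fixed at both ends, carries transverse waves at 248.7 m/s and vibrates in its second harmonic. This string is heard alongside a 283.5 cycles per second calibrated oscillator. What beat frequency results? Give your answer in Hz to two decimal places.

For a string fixed at both ends, f_n = n·v/(2L) = 2·248.7/(2·0.915) = 271.8033 Hz.
f_beat = |271.8033 − 283.5| = 11.70 Hz.

11.70 Hz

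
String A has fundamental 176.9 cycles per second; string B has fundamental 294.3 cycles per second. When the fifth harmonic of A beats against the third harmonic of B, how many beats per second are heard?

Fifth harmonic of the first: 5·176.9 = 884.5 Hz.
Third harmonic of the second: 3·294.3 = 882.9 Hz.
f_beat = |884.5 − 882.9| = 1.6 Hz.

1.6 Hz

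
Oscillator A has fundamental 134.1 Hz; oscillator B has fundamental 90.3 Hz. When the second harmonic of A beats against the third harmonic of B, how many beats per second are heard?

Second harmonic of the first: 2·134.1 = 268.2 Hz.
Third harmonic of the second: 3·90.3 = 270.9 Hz.
f_beat = |268.2 − 270.9| = 2.7 Hz.

2.7 Hz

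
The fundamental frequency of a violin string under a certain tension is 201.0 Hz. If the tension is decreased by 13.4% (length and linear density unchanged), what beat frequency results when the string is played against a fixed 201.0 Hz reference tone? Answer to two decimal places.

13.95 Hz

For a string, f ∝ √T, so the new frequency is 201.0·√0.866 = 187.0488 Hz.
f_beat = |187.0488 − 201.0| = 13.95 Hz.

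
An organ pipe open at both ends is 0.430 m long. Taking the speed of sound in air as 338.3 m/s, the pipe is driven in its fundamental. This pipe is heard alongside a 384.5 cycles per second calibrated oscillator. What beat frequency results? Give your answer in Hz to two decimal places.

8.87 Hz

Open pipe: f_n = n·v/(2L) = 1·338.3/(2·0.430) = 393.3721 Hz.
f_beat = |393.3721 − 384.5| = 8.87 Hz.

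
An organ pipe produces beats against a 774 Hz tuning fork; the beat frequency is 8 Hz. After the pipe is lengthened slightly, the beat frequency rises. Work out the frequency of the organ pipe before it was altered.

766 Hz

|f − 774| = 8, so the organ pipe was at either 766 Hz or 782 Hz.
A longer pipe has a lower fundamental; the adjustment lowers the organ pipe's frequency.
The beat rate rose, so the adjustment moved the organ pipe further from 774 Hz — it was already below the reference.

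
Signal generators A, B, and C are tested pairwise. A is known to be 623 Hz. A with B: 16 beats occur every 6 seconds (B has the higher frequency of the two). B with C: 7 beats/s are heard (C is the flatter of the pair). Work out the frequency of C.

618.6667 Hz

A–B: Beat frequency = 16/6 = 2.6667 Hz.
B is above A, so f_B = 623 + 2.6667 = 625.6667 Hz.
C is below B, so f_C = 625.6667 − 7 = 618.6667 Hz.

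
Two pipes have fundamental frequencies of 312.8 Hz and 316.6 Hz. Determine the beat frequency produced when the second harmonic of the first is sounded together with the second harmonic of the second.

7.6 Hz

Second harmonic of the first: 2·312.8 = 625.6 Hz.
Second harmonic of the second: 2·316.6 = 633.2 Hz.
f_beat = |625.6 − 633.2| = 7.6 Hz.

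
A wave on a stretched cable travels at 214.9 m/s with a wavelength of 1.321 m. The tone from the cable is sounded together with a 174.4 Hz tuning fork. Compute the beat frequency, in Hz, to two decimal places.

11.72 Hz

Source frequency f = v/λ = 214.9/1.321 = 162.6798 Hz.
f_beat = |162.6798 − 174.4| = 11.72 Hz.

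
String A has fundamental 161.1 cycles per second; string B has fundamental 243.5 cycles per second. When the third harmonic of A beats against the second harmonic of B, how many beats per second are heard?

3.7 Hz

Third harmonic of the first: 3·161.1 = 483.3 Hz.
Second harmonic of the second: 2·243.5 = 487.0 Hz.
f_beat = |483.3 − 487.0| = 3.7 Hz.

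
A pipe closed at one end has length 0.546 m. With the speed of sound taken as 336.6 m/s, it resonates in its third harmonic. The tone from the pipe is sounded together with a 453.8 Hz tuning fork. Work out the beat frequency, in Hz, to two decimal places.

8.56 Hz

Closed pipe (odd harmonics): f_n = n·v/(4L) = 3·336.6/(4·0.546) = 462.3626 Hz.
f_beat = |462.3626 − 453.8| = 8.56 Hz.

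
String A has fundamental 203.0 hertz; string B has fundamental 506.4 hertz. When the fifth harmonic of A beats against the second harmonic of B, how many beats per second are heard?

Fifth harmonic of the first: 5·203.0 = 1015.0 Hz.
Second harmonic of the second: 2·506.4 = 1012.8 Hz.
f_beat = |1015.0 − 1012.8| = 2.2 Hz.

2.2 Hz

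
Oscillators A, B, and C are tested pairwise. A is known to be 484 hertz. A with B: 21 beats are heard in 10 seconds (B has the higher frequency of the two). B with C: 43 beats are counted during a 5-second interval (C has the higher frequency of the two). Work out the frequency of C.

494.7 Hz

A–B: Beat frequency = 21/10 = 2.1 Hz.
B is above A, so f_B = 484 + 2.1 = 486.1 Hz.
B–C: Beat frequency = 43/5 = 8.6 Hz.
C is above B, so f_C = 486.1 + 8.6 = 494.7 Hz.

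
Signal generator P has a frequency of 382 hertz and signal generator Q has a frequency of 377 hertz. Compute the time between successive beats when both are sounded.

f_beat = |382 − 377| = 5 Hz.
Beat period T = 1 / f_beat = 1 / 5 s.

0.200 s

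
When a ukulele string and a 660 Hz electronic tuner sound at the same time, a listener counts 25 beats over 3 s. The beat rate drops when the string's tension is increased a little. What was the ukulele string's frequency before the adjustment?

Beat frequency = 25/3 = 8.3333 Hz.
|f − 660| = 8.3333, so the ukulele string was at either 651.6667 Hz or 668.3333 Hz.
Higher tension means higher frequency; the adjustment raises the ukulele string's frequency.
The beat rate fell, so the adjustment moved the ukulele string toward 660 Hz — it must have started below the reference.

651.6667 Hz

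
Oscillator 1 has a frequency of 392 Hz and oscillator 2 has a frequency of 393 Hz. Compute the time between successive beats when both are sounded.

f_beat = |392 − 393| = 1 Hz.
Beat period T = 1 / f_beat = 1 / 1 s.

1.000 s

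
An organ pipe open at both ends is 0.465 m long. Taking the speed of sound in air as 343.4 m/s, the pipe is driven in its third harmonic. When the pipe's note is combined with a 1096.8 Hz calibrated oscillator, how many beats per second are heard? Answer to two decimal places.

10.94 Hz

Open pipe: f_n = n·v/(2L) = 3·343.4/(2·0.465) = 1107.7419 Hz.
f_beat = |1107.7419 − 1096.8| = 10.94 Hz.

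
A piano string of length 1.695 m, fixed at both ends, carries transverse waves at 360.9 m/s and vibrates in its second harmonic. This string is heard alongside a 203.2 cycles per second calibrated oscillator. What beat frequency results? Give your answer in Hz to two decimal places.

For a string fixed at both ends, f_n = n·v/(2L) = 2·360.9/(2·1.695) = 212.9204 Hz.
f_beat = |212.9204 − 203.2| = 9.72 Hz.

9.72 Hz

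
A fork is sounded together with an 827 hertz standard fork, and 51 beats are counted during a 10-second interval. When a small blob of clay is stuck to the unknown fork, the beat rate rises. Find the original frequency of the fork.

Beat frequency = 51/10 = 5.1 Hz.
|f − 827| = 5.1, so the fork was at either 821.9 Hz or 832.1 Hz.
Adding mass to a fork lowers its frequency; the adjustment lowers the fork's frequency.
The beat rate rose, so the adjustment moved the fork further from 827 Hz — it was already below the reference.

821.9 Hz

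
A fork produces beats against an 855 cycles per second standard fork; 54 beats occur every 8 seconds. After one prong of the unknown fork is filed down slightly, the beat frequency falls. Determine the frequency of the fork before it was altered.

Beat frequency = 54/8 = 6.75 Hz.
|f − 855| = 6.75, so the fork was at either 848.25 Hz or 861.75 Hz.
Filing a prong removes mass and raises the fork's frequency; the adjustment raises the fork's frequency.
The beat rate fell, so the adjustment moved the fork toward 855 Hz — it must have started below the reference.

848.25 Hz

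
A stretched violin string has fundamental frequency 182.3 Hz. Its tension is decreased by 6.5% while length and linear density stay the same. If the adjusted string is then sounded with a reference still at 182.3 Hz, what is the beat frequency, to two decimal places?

6.02 Hz

For a string, f ∝ √T, so the new frequency is 182.3·√0.935 = 176.2757 Hz.
f_beat = |176.2757 − 182.3| = 6.02 Hz.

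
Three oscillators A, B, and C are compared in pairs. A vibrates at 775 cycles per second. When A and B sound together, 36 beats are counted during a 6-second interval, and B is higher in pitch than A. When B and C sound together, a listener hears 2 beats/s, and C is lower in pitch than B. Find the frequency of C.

779 Hz

A–B: Beat frequency = 36/6 = 6 Hz.
B is above A, so f_B = 775 + 6 = 781 Hz.
C is below B, so f_C = 781 − 2 = 779 Hz.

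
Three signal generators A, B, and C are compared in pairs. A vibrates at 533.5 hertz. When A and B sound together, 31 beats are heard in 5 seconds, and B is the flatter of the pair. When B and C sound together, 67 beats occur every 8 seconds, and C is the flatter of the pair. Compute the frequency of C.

A–B: Beat frequency = 31/5 = 6.2 Hz.
B is below A, so f_B = 533.5 − 6.2 = 527.3 Hz.
B–C: Beat frequency = 67/8 = 8.375 Hz.
C is below B, so f_C = 527.3 − 8.375 = 518.925 Hz.

518.925 Hz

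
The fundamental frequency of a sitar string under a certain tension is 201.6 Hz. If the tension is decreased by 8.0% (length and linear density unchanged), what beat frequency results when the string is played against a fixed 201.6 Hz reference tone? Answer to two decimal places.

8.23 Hz

For a string, f ∝ √T, so the new frequency is 201.6·√0.920 = 193.3679 Hz.
f_beat = |193.3679 − 201.6| = 8.23 Hz.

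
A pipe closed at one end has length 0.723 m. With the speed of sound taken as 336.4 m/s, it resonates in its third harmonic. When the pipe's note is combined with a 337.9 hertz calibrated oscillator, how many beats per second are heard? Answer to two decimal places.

11.06 Hz

Closed pipe (odd harmonics): f_n = n·v/(4L) = 3·336.4/(4·0.723) = 348.9627 Hz.
f_beat = |348.9627 − 337.9| = 11.06 Hz.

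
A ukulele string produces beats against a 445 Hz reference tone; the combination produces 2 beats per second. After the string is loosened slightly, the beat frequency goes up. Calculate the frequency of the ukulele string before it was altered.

|f − 445| = 2, so the ukulele string was at either 443 Hz or 447 Hz.
Reducing tension lowers a string's frequency; the adjustment lowers the ukulele string's frequency.
The beat rate rose, so the adjustment moved the ukulele string further from 445 Hz — it was already below the reference.

443 Hz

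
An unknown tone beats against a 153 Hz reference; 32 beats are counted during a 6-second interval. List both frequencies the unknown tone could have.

147.6667 Hz or 158.3333 Hz

Beat frequency = 32/6 = 5.3333 Hz.
|f − 153| = 5.3333, so f = 153 ± 5.3333.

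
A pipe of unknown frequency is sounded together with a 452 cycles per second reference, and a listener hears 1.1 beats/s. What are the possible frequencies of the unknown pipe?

450.9 Hz or 453.1 Hz

|f − 452| = 1.1, so f = 452 ± 1.1.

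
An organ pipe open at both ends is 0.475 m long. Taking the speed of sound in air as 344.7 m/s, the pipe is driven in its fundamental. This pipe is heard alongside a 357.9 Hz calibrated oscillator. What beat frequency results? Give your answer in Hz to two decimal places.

4.94 Hz

Open pipe: f_n = n·v/(2L) = 1·344.7/(2·0.475) = 362.8421 Hz.
f_beat = |362.8421 − 357.9| = 4.94 Hz.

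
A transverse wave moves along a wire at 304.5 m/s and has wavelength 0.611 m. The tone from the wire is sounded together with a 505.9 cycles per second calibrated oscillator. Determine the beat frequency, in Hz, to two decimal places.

7.54 Hz

Source frequency f = v/λ = 304.5/0.611 = 498.3633 Hz.
f_beat = |498.3633 − 505.9| = 7.54 Hz.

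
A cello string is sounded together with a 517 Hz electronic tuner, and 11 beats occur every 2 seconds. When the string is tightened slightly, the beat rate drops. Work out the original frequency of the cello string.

511.5 Hz

Beat frequency = 11/2 = 5.5 Hz.
|f − 517| = 5.5, so the cello string was at either 511.5 Hz or 522.5 Hz.
Increasing tension raises a string's frequency; the adjustment raises the cello string's frequency.
The beat rate fell, so the adjustment moved the cello string toward 517 Hz — it must have started below the reference.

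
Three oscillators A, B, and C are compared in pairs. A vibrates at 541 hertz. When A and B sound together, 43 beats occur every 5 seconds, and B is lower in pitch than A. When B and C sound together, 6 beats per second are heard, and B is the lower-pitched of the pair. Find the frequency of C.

538.4 Hz

A–B: Beat frequency = 43/5 = 8.6 Hz.
B is below A, so f_B = 541 − 8.6 = 532.4 Hz.
C is above B, so f_C = 532.4 + 6 = 538.4 Hz.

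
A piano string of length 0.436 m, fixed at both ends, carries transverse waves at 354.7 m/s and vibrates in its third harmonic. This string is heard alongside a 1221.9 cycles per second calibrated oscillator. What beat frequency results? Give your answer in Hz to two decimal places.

For a string fixed at both ends, f_n = n·v/(2L) = 3·354.7/(2·0.436) = 1220.2982 Hz.
f_beat = |1220.2982 − 1221.9| = 1.60 Hz.

1.60 Hz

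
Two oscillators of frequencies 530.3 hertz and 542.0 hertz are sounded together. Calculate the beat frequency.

11.7 Hz

f_beat = |f₁ − f₂|.
|530.3 − 542.0| = 11.7 Hz.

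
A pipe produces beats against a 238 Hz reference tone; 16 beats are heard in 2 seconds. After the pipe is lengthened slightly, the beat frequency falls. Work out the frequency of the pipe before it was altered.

246 Hz

Beat frequency = 16/2 = 8 Hz.
|f − 238| = 8, so the pipe was at either 230 Hz or 246 Hz.
A longer pipe has a lower fundamental; the adjustment lowers the pipe's frequency.
The beat rate fell, so the adjustment moved the pipe toward 238 Hz — it must have started above the reference.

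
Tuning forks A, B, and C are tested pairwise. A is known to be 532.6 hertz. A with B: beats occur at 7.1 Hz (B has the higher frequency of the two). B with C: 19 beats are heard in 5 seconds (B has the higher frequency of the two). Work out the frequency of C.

B is above A, so f_B = 532.6 + 7.1 = 539.7 Hz.
B–C: Beat frequency = 19/5 = 3.8 Hz.
C is below B, so f_C = 539.7 − 3.8 = 535.9 Hz.

535.9 Hz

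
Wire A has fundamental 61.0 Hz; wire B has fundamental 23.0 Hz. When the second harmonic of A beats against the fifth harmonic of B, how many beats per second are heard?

7.0 Hz

Second harmonic of the first: 2·61.0 = 122.0 Hz.
Fifth harmonic of the second: 5·23.0 = 115.0 Hz.
f_beat = |122.0 − 115.0| = 7.0 Hz.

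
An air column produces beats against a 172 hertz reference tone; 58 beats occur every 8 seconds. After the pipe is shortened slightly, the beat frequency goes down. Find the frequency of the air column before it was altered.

Beat frequency = 58/8 = 7.25 Hz.
|f − 172| = 7.25, so the air column was at either 164.75 Hz or 179.25 Hz.
A shorter pipe has a higher fundamental; the adjustment raises the air column's frequency.
The beat rate fell, so the adjustment moved the air column toward 172 Hz — it must have started below the reference.

164.75 Hz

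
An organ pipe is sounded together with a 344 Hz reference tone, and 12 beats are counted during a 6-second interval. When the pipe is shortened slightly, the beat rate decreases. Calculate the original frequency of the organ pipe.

Beat frequency = 12/6 = 2 Hz.
|f − 344| = 2, so the organ pipe was at either 342 Hz or 346 Hz.
A shorter pipe has a higher fundamental; the adjustment raises the organ pipe's frequency.
The beat rate fell, so the adjustment moved the organ pipe toward 344 Hz — it must have started below the reference.

342 Hz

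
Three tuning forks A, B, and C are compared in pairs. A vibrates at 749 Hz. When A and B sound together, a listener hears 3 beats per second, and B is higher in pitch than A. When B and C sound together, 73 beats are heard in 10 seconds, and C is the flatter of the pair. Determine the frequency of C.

B is above A, so f_B = 749 + 3 = 752 Hz.
B–C: Beat frequency = 73/10 = 7.3 Hz.
C is below B, so f_C = 752 − 7.3 = 744.7 Hz.

744.7 Hz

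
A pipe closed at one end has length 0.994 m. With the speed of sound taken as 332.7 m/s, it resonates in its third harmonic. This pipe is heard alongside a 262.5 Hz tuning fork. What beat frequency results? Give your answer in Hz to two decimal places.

11.47 Hz

Closed pipe (odd harmonics): f_n = n·v/(4L) = 3·332.7/(4·0.994) = 251.0312 Hz.
f_beat = |251.0312 − 262.5| = 11.47 Hz.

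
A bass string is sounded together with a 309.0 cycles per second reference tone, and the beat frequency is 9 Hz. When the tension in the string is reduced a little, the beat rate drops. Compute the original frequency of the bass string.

|f − 309.0| = 9, so the bass string was at either 300 Hz or 318 Hz.
Lower tension means lower frequency; the adjustment lowers the bass string's frequency.
The beat rate fell, so the adjustment moved the bass string toward 309.0 Hz — it must have started above the reference.

318 Hz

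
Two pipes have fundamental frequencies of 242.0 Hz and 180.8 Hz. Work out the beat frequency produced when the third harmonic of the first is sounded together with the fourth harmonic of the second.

2.8 Hz

Third harmonic of the first: 3·242.0 = 726.0 Hz.
Fourth harmonic of the second: 4·180.8 = 723.2 Hz.
f_beat = |726.0 − 723.2| = 2.8 Hz.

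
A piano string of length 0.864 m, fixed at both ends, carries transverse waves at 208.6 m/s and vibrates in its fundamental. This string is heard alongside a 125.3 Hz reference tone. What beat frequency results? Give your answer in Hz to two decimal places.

For a string fixed at both ends, f_n = n·v/(2L) = 1·208.6/(2·0.864) = 120.7176 Hz.
f_beat = |120.7176 − 125.3| = 4.58 Hz.

4.58 Hz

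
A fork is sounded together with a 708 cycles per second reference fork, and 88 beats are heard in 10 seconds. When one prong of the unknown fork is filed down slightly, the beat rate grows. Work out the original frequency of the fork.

716.8 Hz

Beat frequency = 88/10 = 8.8 Hz.
|f − 708| = 8.8, so the fork was at either 699.2 Hz or 716.8 Hz.
Filing a prong removes mass and raises the fork's frequency; the adjustment raises the fork's frequency.
The beat rate rose, so the adjustment moved the fork further from 708 Hz — it was already above the reference.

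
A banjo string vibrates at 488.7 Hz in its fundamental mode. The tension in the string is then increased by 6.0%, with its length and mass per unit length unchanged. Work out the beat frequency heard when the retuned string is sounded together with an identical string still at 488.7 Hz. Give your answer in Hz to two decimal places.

For a string, f ∝ √T, so the new frequency is 488.7·√1.060 = 503.1474 Hz.
f_beat = |503.1474 − 488.7| = 14.45 Hz.

14.45 Hz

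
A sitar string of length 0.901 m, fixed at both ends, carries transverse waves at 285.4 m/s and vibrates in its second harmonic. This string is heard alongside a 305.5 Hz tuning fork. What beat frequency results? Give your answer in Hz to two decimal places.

For a string fixed at both ends, f_n = n·v/(2L) = 2·285.4/(2·0.901) = 316.7592 Hz.
f_beat = |316.7592 − 305.5| = 11.26 Hz.

11.26 Hz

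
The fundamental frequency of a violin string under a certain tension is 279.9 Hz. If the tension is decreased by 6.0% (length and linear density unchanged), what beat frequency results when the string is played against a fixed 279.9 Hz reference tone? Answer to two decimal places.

For a string, f ∝ √T, so the new frequency is 279.9·√0.940 = 271.3731 Hz.
f_beat = |271.3731 − 279.9| = 8.53 Hz.

8.53 Hz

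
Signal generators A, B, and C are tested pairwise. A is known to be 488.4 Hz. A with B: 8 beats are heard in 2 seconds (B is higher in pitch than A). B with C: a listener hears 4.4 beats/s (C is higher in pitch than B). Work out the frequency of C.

A–B: Beat frequency = 8/2 = 4 Hz.
B is above A, so f_B = 488.4 + 4 = 492.4 Hz.
C is above B, so f_C = 492.4 + 4.4 = 496.8 Hz.

496.8 Hz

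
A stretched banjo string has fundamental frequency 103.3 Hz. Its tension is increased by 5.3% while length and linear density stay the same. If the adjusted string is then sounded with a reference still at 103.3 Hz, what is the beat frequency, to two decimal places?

2.70 Hz

For a string, f ∝ √T, so the new frequency is 103.3·√1.053 = 106.0021 Hz.
f_beat = |106.0021 − 103.3| = 2.70 Hz.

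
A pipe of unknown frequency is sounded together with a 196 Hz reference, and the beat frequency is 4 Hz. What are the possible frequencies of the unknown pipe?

192 Hz or 200 Hz

|f − 196| = 4, so f = 196 ± 4.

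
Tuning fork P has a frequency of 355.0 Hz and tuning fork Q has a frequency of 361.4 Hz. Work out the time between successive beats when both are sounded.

f_beat = |355.0 − 361.4| = 6.4 Hz.
Beat period T = 1 / f_beat = 1 / 6.4 s.

0.156 s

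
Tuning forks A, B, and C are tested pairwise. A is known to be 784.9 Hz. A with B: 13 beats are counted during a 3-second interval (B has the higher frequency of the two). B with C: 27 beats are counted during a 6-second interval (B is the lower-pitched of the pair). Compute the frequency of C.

793.7333 Hz

A–B: Beat frequency = 13/3 = 4.3333 Hz.
B is above A, so f_B = 784.9 + 4.3333 = 789.2333 Hz.
B–C: Beat frequency = 27/6 = 4.5 Hz.
C is above B, so f_C = 789.2333 + 4.5 = 793.7333 Hz.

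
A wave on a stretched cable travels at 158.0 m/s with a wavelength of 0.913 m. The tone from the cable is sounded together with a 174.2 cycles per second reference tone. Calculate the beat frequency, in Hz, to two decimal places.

1.14 Hz

Source frequency f = v/λ = 158.0/0.913 = 173.0559 Hz.
f_beat = |173.0559 − 174.2| = 1.14 Hz.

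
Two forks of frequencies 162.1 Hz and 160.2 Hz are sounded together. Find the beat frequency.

Beats arise from superposition of two nearby frequencies; the beat rate is |f₁ − f₂|.
|162.1 − 160.2| = 1.9 Hz.

1.9 Hz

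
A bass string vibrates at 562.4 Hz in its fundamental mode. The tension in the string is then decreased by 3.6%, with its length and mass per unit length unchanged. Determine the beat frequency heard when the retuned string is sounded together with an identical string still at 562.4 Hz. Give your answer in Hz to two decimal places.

For a string, f ∝ √T, so the new frequency is 562.4·√0.964 = 552.1840 Hz.
f_beat = |552.1840 − 562.4| = 10.22 Hz.

10.22 Hz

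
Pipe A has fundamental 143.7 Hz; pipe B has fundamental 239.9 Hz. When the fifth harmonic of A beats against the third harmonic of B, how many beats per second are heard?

Fifth harmonic of the first: 5·143.7 = 718.5 Hz.
Third harmonic of the second: 3·239.9 = 719.7 Hz.
f_beat = |718.5 − 719.7| = 1.2 Hz.

1.2 Hz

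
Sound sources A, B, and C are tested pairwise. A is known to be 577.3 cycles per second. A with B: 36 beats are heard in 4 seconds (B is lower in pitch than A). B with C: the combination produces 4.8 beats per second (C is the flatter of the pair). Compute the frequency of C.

563.5 Hz

A–B: Beat frequency = 36/4 = 9 Hz.
B is below A, so f_B = 577.3 − 9 = 568.3 Hz.
C is below B, so f_C = 568.3 − 4.8 = 563.5 Hz.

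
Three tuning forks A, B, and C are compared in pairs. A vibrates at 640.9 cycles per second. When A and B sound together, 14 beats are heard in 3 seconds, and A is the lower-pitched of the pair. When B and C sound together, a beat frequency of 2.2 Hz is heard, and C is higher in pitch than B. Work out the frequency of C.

A–B: Beat frequency = 14/3 = 4.6667 Hz.
B is above A, so f_B = 640.9 + 4.6667 = 645.5667 Hz.
C is above B, so f_C = 645.5667 + 2.2 = 647.7667 Hz.

647.7667 Hz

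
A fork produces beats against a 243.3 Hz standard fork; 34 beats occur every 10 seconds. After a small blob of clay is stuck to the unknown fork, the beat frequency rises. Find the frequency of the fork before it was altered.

239.9 Hz

Beat frequency = 34/10 = 3.4 Hz.
|f − 243.3| = 3.4, so the fork was at either 239.9 Hz or 246.7 Hz.
Adding mass to a fork lowers its frequency; the adjustment lowers the fork's frequency.
The beat rate rose, so the adjustment moved the fork further from 243.3 Hz — it was already below the reference.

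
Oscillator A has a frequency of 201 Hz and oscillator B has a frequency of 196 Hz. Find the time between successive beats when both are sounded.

f_beat = |201 − 196| = 5 Hz.
Beat period T = 1 / f_beat = 1 / 5 s.

0.200 s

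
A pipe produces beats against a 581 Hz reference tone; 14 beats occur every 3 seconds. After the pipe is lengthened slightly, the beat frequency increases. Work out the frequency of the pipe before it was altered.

576.3333 Hz

Beat frequency = 14/3 = 4.6667 Hz.
|f − 581| = 4.6667, so the pipe was at either 576.3333 Hz or 585.6667 Hz.
A longer pipe has a lower fundamental; the adjustment lowers the pipe's frequency.
The beat rate rose, so the adjustment moved the pipe further from 581 Hz — it was already below the reference.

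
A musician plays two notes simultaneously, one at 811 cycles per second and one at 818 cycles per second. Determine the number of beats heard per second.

The beat frequency equals the magnitude of the frequency difference.
|811 − 818| = 7 Hz.

7 Hz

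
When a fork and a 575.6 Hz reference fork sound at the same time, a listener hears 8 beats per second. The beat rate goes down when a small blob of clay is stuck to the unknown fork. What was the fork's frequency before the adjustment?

|f − 575.6| = 8, so the fork was at either 567.6 Hz or 583.6 Hz.
Adding mass to a fork lowers its frequency; the adjustment lowers the fork's frequency.
The beat rate fell, so the adjustment moved the fork toward 575.6 Hz — it must have started above the reference.

583.6 Hz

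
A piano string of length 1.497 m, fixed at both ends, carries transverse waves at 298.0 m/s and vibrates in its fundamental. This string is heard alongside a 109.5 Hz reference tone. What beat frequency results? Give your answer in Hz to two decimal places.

For a string fixed at both ends, f_n = n·v/(2L) = 1·298.0/(2·1.497) = 99.5324 Hz.
f_beat = |99.5324 − 109.5| = 9.97 Hz.

9.97 Hz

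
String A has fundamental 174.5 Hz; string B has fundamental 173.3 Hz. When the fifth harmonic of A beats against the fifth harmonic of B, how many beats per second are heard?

6.0 Hz

Fifth harmonic of the first: 5·174.5 = 872.5 Hz.
Fifth harmonic of the second: 5·173.3 = 866.5 Hz.
f_beat = |872.5 − 866.5| = 6.0 Hz.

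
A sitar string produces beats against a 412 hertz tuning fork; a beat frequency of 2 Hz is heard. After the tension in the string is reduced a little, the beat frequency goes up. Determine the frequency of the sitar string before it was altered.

410 Hz

|f − 412| = 2, so the sitar string was at either 410 Hz or 414 Hz.
Lower tension means lower frequency; the adjustment lowers the sitar string's frequency.
The beat rate rose, so the adjustment moved the sitar string further from 412 Hz — it was already below the reference.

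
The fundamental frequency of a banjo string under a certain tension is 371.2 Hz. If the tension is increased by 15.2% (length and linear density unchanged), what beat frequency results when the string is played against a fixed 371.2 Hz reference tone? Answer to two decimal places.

For a string, f ∝ √T, so the new frequency is 371.2·√1.152 = 398.4136 Hz.
f_beat = |398.4136 − 371.2| = 27.21 Hz.

27.21 Hz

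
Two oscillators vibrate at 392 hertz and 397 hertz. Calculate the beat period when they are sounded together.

0.200 s

f_beat = |392 − 397| = 5 Hz.
Beat period T = 1 / f_beat = 1 / 5 s.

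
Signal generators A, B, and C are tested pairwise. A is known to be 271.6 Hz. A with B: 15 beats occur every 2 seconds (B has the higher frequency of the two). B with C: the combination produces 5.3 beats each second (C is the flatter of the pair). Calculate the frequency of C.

A–B: Beat frequency = 15/2 = 7.5 Hz.
B is above A, so f_B = 271.6 + 7.5 = 279.1 Hz.
C is below B, so f_C = 279.1 − 5.3 = 273.8 Hz.

273.8 Hz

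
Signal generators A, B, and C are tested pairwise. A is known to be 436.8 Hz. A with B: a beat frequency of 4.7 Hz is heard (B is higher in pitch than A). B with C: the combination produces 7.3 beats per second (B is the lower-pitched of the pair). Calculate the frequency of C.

448.8 Hz

B is above A, so f_B = 436.8 + 4.7 = 441.5 Hz.
C is above B, so f_C = 441.5 + 7.3 = 448.8 Hz.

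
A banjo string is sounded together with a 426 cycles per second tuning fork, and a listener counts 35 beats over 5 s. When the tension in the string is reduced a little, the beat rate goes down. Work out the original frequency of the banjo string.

Beat frequency = 35/5 = 7 Hz.
|f − 426| = 7, so the banjo string was at either 419 Hz or 433 Hz.
Lower tension means lower frequency; the adjustment lowers the banjo string's frequency.
The beat rate fell, so the adjustment moved the banjo string toward 426 Hz — it must have started above the reference.

433 Hz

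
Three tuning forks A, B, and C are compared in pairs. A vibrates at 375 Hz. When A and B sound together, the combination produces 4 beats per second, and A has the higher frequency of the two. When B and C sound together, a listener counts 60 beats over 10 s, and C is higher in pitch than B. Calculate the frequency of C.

B is below A, so f_B = 375 − 4 = 371 Hz.
B–C: Beat frequency = 60/10 = 6 Hz.
C is above B, so f_C = 371 + 6 = 377 Hz.

377 Hz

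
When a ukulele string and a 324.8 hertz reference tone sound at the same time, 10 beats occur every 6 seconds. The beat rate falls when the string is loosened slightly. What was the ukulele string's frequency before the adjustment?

Beat frequency = 10/6 = 1.6667 Hz.
|f − 324.8| = 1.6667, so the ukulele string was at either 323.1333 Hz or 326.4667 Hz.
Reducing tension lowers a string's frequency; the adjustment lowers the ukulele string's frequency.
The beat rate fell, so the adjustment moved the ukulele string toward 324.8 Hz — it must have started above the reference.

326.4667 Hz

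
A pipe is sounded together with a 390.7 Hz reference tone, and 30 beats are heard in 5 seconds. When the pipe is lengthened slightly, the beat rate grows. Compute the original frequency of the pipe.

384.7 Hz

Beat frequency = 30/5 = 6 Hz.
|f − 390.7| = 6, so the pipe was at either 384.7 Hz or 396.7 Hz.
A longer pipe has a lower fundamental; the adjustment lowers the pipe's frequency.
The beat rate rose, so the adjustment moved the pipe further from 390.7 Hz — it was already below the reference.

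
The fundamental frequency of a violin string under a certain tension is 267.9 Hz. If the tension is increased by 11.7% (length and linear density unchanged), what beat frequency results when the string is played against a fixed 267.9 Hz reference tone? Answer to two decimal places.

For a string, f ∝ √T, so the new frequency is 267.9·√1.117 = 283.1387 Hz.
f_beat = |283.1387 − 267.9| = 15.24 Hz.

15.24 Hz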